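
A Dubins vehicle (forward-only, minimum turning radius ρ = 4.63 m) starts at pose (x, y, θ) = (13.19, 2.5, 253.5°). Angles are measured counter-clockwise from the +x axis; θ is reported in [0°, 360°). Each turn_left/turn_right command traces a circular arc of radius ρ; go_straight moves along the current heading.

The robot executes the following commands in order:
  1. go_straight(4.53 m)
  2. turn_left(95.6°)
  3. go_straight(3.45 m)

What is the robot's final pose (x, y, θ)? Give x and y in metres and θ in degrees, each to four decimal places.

(18.8550, -8.3573, 349.1000°)

set_pose: (x, y, θ) = (13.1900, 2.5000, 253.5000°), ρ = 4.63
go_straight(4.53): x += 4.53·cos θ, y += 4.53·sin θ → (11.9034, -1.8435, 253.5000°)
turn_left(95.6°): centre at ρ to the left, rotate +95.6° → (15.4672, -7.7049, 349.1000°)
go_straight(3.45): x += 3.45·cos θ, y += 3.45·sin θ → (18.8550, -8.3573, 349.1000°)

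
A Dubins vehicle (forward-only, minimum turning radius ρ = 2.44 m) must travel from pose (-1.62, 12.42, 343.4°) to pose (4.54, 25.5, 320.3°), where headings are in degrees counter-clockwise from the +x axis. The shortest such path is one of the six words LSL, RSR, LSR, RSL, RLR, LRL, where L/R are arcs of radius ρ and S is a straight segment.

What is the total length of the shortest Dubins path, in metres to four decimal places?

Let ψ = atan2(Δy, Δx) = atan2(13.08, 6.16) = 64.7820° be the start→goal bearing.
Normalize: d = |goal − start| / ρ = 14.457939/2.44 = 5.925385, α = (θ_start − ψ) mod 360° = 278.6180° = 4.862801 rad, β = (θ_goal − ψ) mod 360° = 255.5180° = 4.459630 rad.
Common terms: sin α = -0.988709, cos α = 0.149846, sin β = -0.968226, cos β = -0.250076, cos(α−β) = 0.919821, d² = 35.110185. Work in radians in the unit-radius frame; every candidate has L = ρ·(t + p + q).
LSL: p² = 2 + d² − 2cos(α−β) + 2d(sin α − sin β) = 35.027802; p = √p² = 5.918429; φ = atan2(cos β − cos α, d + sin α − sin β) = -0.067624 rad; t = (φ − α) mod 2π = 1.352760 rad, q = (β − φ) mod 2π = 4.527254 rad → L = 2.44·(1.352760 + 5.918429 + 4.527254) = 2.44·11.798443 = 28.788202 m
RSR: p² = 2 + d² − 2cos(α−β) + 2d(sin β − sin α) = 35.513283; p = √p² = 5.959302; φ = atan2(cos α − cos β, d − sin α + sin β) = 0.067159 rad; t = (α − φ) mod 2π = 4.795642 rad, q = (φ − β) mod 2π = 1.890714 rad → L = 2.44·(4.795642 + 5.959302 + 1.890714) = 2.44·12.645659 = 30.855407 m
LSR: p² = d² − 2 + 2cos(α−β) + 2d(sin α + sin β) = 11.758635; p = √p² = 3.429087; φ = atan2(−cos α − cos β, d + sin α + sin β) − atan2(−2, p) = 0.553260 rad; t = (φ − α) mod 2π = 1.973644 rad, q = (φ − β) mod 2π = 2.376815 rad → L = 2.44·(1.973644 + 3.429087 + 2.376815) = 2.44·7.779546 = 18.982093 m
RSL: p² = d² − 2 + 2cos(α−β) − 2d(sin α + sin β) = 58.141022; p = √p² = 7.625026; φ = atan2(cos α + cos β, d − sin α − sin β) − atan2(2, p) = -0.269231 rad; t = (α − φ) mod 2π = 5.132032 rad, q = (β − φ) mod 2π = 4.728861 rad → L = 2.44·(5.132032 + 7.625026 + 4.728861) = 2.44·17.485920 = 42.665644 m
RLR: c = (6 − d² + 2cos(α−β) + 2d(sin α − sin β))/8 = -3.439160, |c| > 1 → infeasible
LRL: c = (6 − d² + 2cos(α−β) − 2d(sin α − sin β))/8 = -3.378475, |c| > 1 → infeasible
Shortest: LSR with L = 18.982093 m ≈ 18.9821 m

18.9821 m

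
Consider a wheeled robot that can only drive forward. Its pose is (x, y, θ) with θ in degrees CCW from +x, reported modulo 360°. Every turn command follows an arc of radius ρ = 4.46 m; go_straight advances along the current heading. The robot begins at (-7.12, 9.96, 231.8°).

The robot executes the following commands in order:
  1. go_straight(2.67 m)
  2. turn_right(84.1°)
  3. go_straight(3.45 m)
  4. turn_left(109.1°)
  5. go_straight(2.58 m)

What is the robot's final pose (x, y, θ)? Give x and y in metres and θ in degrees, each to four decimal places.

(-24.8900, 3.4303, 256.8000°)

set_pose: (x, y, θ) = (-7.1200, 9.9600, 231.8000°), ρ = 4.46
go_straight(2.67): x += 2.67·cos θ, y += 2.67·sin θ → (-8.7712, 7.8618, 231.8000°)
turn_right(84.1°): centre at ρ to the right, rotate −84.1° → (-14.6593, 6.8500, 147.7000°)
go_straight(3.45): x += 3.45·cos θ, y += 3.45·sin θ → (-17.5754, 8.6935, 147.7000°)
turn_left(109.1°): centre at ρ to the left, rotate +109.1° → (-24.3008, 5.9421, 256.8000°)
go_straight(2.58): x += 2.58·cos θ, y += 2.58·sin θ → (-24.8900, 3.4303, 256.8000°)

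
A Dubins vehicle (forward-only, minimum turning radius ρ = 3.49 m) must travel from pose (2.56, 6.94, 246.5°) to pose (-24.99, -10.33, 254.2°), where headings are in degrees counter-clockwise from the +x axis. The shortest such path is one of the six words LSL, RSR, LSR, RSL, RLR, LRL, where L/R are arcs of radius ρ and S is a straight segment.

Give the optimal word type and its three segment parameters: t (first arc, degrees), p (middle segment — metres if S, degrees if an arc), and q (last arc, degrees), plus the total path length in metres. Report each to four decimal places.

RSL: t = 37.5079°, p = 27.8665 m, q = 45.2079°, L = 32.9049 m

Let ψ = atan2(Δy, Δx) = atan2(-17.27, -27.55) = -147.9180° be the start→goal bearing.
Normalize: d = |goal − start| / ρ = 32.515464/3.49 = 9.316752, α = (θ_start − ψ) mod 360° = 34.4180° = 0.600708 rad, β = (θ_goal − ψ) mod 360° = 42.1180° = 0.735098 rad.
Common terms: sin α = 0.565227, cos α = 0.824936, sin β = 0.670660, cos β = 0.741765, cos(α−β) = 0.990983, d² = 86.801865. Work in radians in the unit-radius frame; every candidate has L = ρ·(t + p + q).
LSL: p² = 2 + d² − 2cos(α−β) + 2d(sin α − sin β) = 84.855305; p = √p² = 9.211694; φ = atan2(cos β − cos α, d + sin α − sin β) = -0.009029 rad; t = (φ − α) mod 2π = 5.673448 rad, q = (β − φ) mod 2π = 0.744127 rad → L = 3.49·(5.673448 + 9.211694 + 0.744127) = 3.49·15.629270 = 54.546151 m
RSR: p² = 2 + d² − 2cos(α−β) + 2d(sin β − sin α) = 88.784493; p = √p² = 9.422552; φ = atan2(cos α − cos β, d − sin α + sin β) = 0.008827 rad; t = (α − φ) mod 2π = 0.591881 rad, q = (φ − β) mod 2π = 5.556914 rad → L = 3.49·(0.591881 + 9.422552 + 5.556914) = 3.49·15.571347 = 54.344002 m
LSR: p² = d² − 2 + 2cos(α−β) + 2d(sin α + sin β) = 109.812734; p = √p² = 10.479157; φ = atan2(−cos α − cos β, d + sin α + sin β) − atan2(−2, p) = 0.041198 rad; t = (φ − α) mod 2π = 5.723676 rad, q = (φ − β) mod 2π = 5.589285 rad → L = 3.49·(5.723676 + 10.479157 + 5.589285) = 3.49·21.792118 = 76.054492 m
RSL: p² = d² − 2 + 2cos(α−β) − 2d(sin α + sin β) = 63.754929; p = √p² = 7.984668; φ = atan2(cos α + cos β, d − sin α − sin β) − atan2(2, p) = -0.053928 rad; t = (α − φ) mod 2π = 0.654636 rad, q = (β − φ) mod 2π = 0.789027 rad → L = 3.49·(0.654636 + 7.984668 + 0.789027) = 3.49·9.428332 = 32.904878 m
RLR: c = (6 − d² + 2cos(α−β) + 2d(sin α − sin β))/8 = -10.098062, |c| > 1 → infeasible
LRL: c = (6 − d² + 2cos(α−β) − 2d(sin α − sin β))/8 = -9.606913, |c| > 1 → infeasible
Shortest: RSL with L = 32.904878 m ≈ 32.9049 m
Convert RSL to answer units (arcs ×180/π): t = 0.654636·180/π = 37.5079°, p = ρ·p = 3.49·7.984668 = 27.8665 m, q = 0.789027·180/π = 45.2079°, L = 32.9049 m.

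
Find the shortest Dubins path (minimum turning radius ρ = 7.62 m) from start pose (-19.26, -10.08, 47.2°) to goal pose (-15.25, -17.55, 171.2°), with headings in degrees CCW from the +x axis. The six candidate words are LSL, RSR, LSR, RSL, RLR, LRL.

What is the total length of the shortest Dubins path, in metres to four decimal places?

Let ψ = atan2(Δy, Δx) = atan2(-7.47, 4.01) = -61.7725° be the start→goal bearing.
Normalize: d = |goal − start| / ρ = 8.478266/7.62 = 1.112633, α = (θ_start − ψ) mod 360° = 108.9725° = 1.901929 rad, β = (θ_goal − ψ) mod 360° = 232.9725° = 4.066137 rad.
Common terms: sin α = 0.945675, cos α = -0.325114, sin β = -0.798346, cos β = -0.602199, cos(α−β) = -0.559193, d² = 1.237953. Work in radians in the unit-radius frame; every candidate has L = ρ·(t + p + q).
LSL: p² = 2 + d² − 2cos(α−β) + 2d(sin α − sin β) = 8.237251; p = √p² = 2.870061; φ = atan2(cos β − cos α, d + sin α − sin β) = -0.096694 rad; t = (φ − α) mod 2π = 4.284563 rad, q = (β − φ) mod 2π = 4.162831 rad → L = 7.62·(4.284563 + 2.870061 + 4.162831) = 7.62·11.317455 = 86.239005 m
RSR: p² = 2 + d² − 2cos(α−β) + 2d(sin β − sin α) = 0.475426; p = √p² = 0.689512; φ = atan2(cos α − cos β, d − sin α + sin β) = 2.728049 rad; t = (α − φ) mod 2π = 5.457064 rad, q = (φ − β) mod 2π = 4.945098 rad → L = 7.62·(5.457064 + 0.689512 + 4.945098) = 7.62·11.091674 = 84.518557 m
LSR: p² = d² − 2 + 2cos(α−β) + 2d(sin α + sin β) = -1.552588 < 0 → infeasible
RSL: p² = d² − 2 + 2cos(α−β) − 2d(sin α + sin β) = -2.208278 < 0 → infeasible
RLR: c = (6 − d² + 2cos(α−β) + 2d(sin α − sin β))/8 = 0.940572; p = 2π − arccos c = 5.936699 rad; φ = atan2(cos α − cos β, d − sin α + sin β) = 2.728049 rad; t = (α − φ + p/2) mod 2π = 2.142228 rad, q = (α − β − t + p) mod 2π = 1.630262 rad → L = 7.62·(2.142228 + 5.936699 + 1.630262) = 7.62·9.709189 = 73.984023 m
LRL: c = (6 − d² + 2cos(α−β) − 2d(sin α − sin β))/8 = -0.029656; p = 2π − arccos c = 4.682728 rad; φ = atan2(cos β − cos α, d + sin α − sin β) = -0.096694 rad; t = (φ − α + p/2) mod 2π = 0.342742 rad, q = (β − α − t + p) mod 2π = 0.221009 rad → L = 7.62·(0.342742 + 4.682728 + 0.221009) = 7.62·5.246479 = 39.978173 m
Shortest: LRL with L = 39.978173 m ≈ 39.9782 m

39.9782 m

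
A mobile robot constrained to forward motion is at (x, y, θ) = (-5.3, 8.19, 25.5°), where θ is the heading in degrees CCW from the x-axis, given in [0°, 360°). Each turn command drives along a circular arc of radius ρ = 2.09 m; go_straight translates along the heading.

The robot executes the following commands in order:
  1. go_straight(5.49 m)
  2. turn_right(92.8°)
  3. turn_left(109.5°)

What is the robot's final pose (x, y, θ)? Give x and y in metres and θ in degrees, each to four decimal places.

(5.8151, 8.7319, 42.2000°)

set_pose: (x, y, θ) = (-5.3000, 8.1900, 25.5000°), ρ = 2.09
go_straight(5.49): x += 5.49·cos θ, y += 5.49·sin θ → (-0.3448, 10.5535, 25.5000°)
turn_right(92.8°): centre at ρ to the right, rotate −92.8° → (2.4831, 9.4736, -67.3000° ≡ 292.7000°)
turn_left(109.5°): centre at ρ to the left, rotate +109.5° → (5.8151, 8.7319, 402.2000° ≡ 42.2000°)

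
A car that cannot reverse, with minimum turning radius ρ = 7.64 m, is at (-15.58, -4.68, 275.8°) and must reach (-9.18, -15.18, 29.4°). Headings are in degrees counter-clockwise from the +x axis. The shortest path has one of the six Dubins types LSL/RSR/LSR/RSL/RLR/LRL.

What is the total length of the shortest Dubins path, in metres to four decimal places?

53.0016 m

Let ψ = atan2(Δy, Δx) = atan2(-10.50, 6.40) = -58.6367° be the start→goal bearing.
Normalize: d = |goal − start| / ρ = 12.296748/7.64 = 1.609522, α = (θ_start − ψ) mod 360° = 334.4367° = 5.837022 rad, β = (θ_goal − ψ) mod 360° = 88.0367° = 1.536530 rad.
Common terms: sin α = -0.431508, cos α = 0.902109, sin β = 0.999413, cos β = 0.034259, cos(α−β) = -0.400349, d² = 2.590561. Work in radians in the unit-radius frame; every candidate has L = ρ·(t + p + q).
LSL: p² = 2 + d² − 2cos(α−β) + 2d(sin α − sin β) = 0.785061; p = √p² = 0.886037; φ = atan2(cos β − cos α, d + sin α − sin β) = -1.367833 rad; t = (φ − α) mod 2π = 5.361516 rad, q = (β − φ) mod 2π = 2.904363 rad → L = 7.64·(5.361516 + 0.886037 + 2.904363) = 7.64·9.151916 = 69.920640 m
RSR: p² = 2 + d² − 2cos(α−β) + 2d(sin β − sin α) = 9.997456; p = √p² = 3.161875; φ = atan2(cos α − cos β, d − sin α + sin β) = 0.278042 rad; t = (α − φ) mod 2π = 5.558980 rad, q = (φ − β) mod 2π = 5.024697 rad → L = 7.64·(5.558980 + 3.161875 + 5.024697) = 7.64·13.745552 = 105.016018 m
LSR: p² = d² − 2 + 2cos(α−β) + 2d(sin α + sin β) = 1.617974; p = √p² = 1.271996; φ = atan2(−cos α − cos β, d + sin α + sin β) − atan2(−2, p) = 0.598200 rad; t = (φ − α) mod 2π = 1.044364 rad, q = (φ − β) mod 2π = 5.344855 rad → L = 7.64·(1.044364 + 1.271996 + 5.344855) = 7.64·7.661215 = 58.531686 m
RSL: p² = d² − 2 + 2cos(α−β) − 2d(sin α + sin β) = -2.038248 < 0 → infeasible
RLR: c = (6 − d² + 2cos(α−β) + 2d(sin α − sin β))/8 = -0.249682; p = 2π − arccos c = 4.460037 rad; φ = atan2(cos α − cos β, d − sin α + sin β) = 0.278042 rad; t = (α − φ + p/2) mod 2π = 1.505813 rad, q = (α − β − t + p) mod 2π = 0.971530 rad → L = 7.64·(1.505813 + 4.460037 + 0.971530) = 7.64·6.937380 = 53.001584 m
LRL: c = (6 − d² + 2cos(α−β) − 2d(sin α − sin β))/8 = 0.901867; p = 2π − arccos c = 5.836462 rad; φ = atan2(cos β − cos α, d + sin α − sin β) = -1.367833 rad; t = (φ − α + p/2) mod 2π = 1.996562 rad, q = (β − α − t + p) mod 2π = 5.822594 rad → L = 7.64·(1.996562 + 5.836462 + 5.822594) = 7.64·13.655617 = 104.328915 m
Shortest: RLR with L = 53.001584 m ≈ 53.0016 m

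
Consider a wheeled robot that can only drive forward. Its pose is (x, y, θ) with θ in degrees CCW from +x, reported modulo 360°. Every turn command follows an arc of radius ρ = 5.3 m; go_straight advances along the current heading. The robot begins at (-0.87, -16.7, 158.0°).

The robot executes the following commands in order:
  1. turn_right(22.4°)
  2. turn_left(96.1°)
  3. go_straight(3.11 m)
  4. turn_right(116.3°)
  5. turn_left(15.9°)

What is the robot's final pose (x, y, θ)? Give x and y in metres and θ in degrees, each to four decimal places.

(-22.1408, -16.2790, 131.3000°)

set_pose: (x, y, θ) = (-0.8700, -16.7000, 158.0000°), ρ = 5.3
turn_right(22.4°): centre at ρ to the right, rotate −22.4° → (-2.5928, -15.5726, 135.6000°)
turn_left(96.1°): centre at ρ to the left, rotate +96.1° → (-10.4603, -16.0745, 231.7000°)
go_straight(3.11): x += 3.11·cos θ, y += 3.11·sin θ → (-12.3878, -18.5152, 231.7000°)
turn_right(116.3°): centre at ρ to the right, rotate −116.3° → (-21.3348, -17.5037, 115.4000°)
turn_left(15.9°): centre at ρ to the left, rotate +15.9° → (-22.1408, -16.2790, 131.3000°)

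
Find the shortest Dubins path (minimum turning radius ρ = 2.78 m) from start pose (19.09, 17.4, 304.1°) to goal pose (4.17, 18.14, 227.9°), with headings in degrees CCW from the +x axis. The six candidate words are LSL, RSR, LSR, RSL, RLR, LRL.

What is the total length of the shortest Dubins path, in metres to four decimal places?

20.6387 m

Let ψ = atan2(Δy, Δx) = atan2(0.74, -14.92) = 177.1606° be the start→goal bearing.
Normalize: d = |goal − start| / ρ = 14.938340/2.78 = 5.373504, α = (θ_start − ψ) mod 360° = 126.9394° = 2.215511 rad, β = (θ_goal − ψ) mod 360° = 50.7394° = 0.885570 rad.
Common terms: sin α = 0.799271, cos α = -0.600970, sin β = 0.774276, cos β = 0.632848, cos(α−β) = 0.238533, d² = 28.874541. Work in radians in the unit-radius frame; every candidate has L = ρ·(t + p + q).
LSL: p² = 2 + d² − 2cos(α−β) + 2d(sin α − sin β) = 30.666101; p = √p² = 5.537698; φ = atan2(cos β − cos α, d + sin α − sin β) = 0.224689 rad; t = (φ − α) mod 2π = 4.292364 rad, q = (β − φ) mod 2π = 0.660881 rad → L = 2.78·(4.292364 + 5.537698 + 0.660881) = 2.78·10.490943 = 29.164820 m
RSR: p² = 2 + d² − 2cos(α−β) + 2d(sin β − sin α) = 30.128846; p = √p² = 5.488975; φ = atan2(cos α − cos β, d − sin α + sin β) = -0.226719 rad; t = (α − φ) mod 2π = 2.442229 rad, q = (φ − β) mod 2π = 5.170897 rad → L = 2.78·(2.442229 + 5.488975 + 5.170897) = 2.78·13.102101 = 36.423841 m
LSR: p² = d² − 2 + 2cos(α−β) + 2d(sin α + sin β) = 44.262530; p = √p² = 6.653009; φ = atan2(−cos α − cos β, d + sin α + sin β) − atan2(−2, p) = 0.287433 rad; t = (φ − α) mod 2π = 4.355107 rad, q = (φ − β) mod 2π = 5.685048 rad → L = 2.78·(4.355107 + 6.653009 + 5.685048) = 2.78·16.693165 = 46.406999 m
RSL: p² = d² − 2 + 2cos(α−β) − 2d(sin α + sin β) = 10.440685; p = √p² = 3.231205; φ = atan2(cos α + cos β, d − sin α − sin β) − atan2(2, p) = -0.545858 rad; t = (α − φ) mod 2π = 2.761369 rad, q = (β − φ) mod 2π = 1.431428 rad → L = 2.78·(2.761369 + 3.231205 + 1.431428) = 2.78·7.424002 = 20.638726 m
RLR: c = (6 − d² + 2cos(α−β) + 2d(sin α − sin β))/8 = -2.766106, |c| > 1 → infeasible
LRL: c = (6 − d² + 2cos(α−β) − 2d(sin α − sin β))/8 = -2.833263, |c| > 1 → infeasible
Shortest: RSL with L = 20.638726 m ≈ 20.6387 m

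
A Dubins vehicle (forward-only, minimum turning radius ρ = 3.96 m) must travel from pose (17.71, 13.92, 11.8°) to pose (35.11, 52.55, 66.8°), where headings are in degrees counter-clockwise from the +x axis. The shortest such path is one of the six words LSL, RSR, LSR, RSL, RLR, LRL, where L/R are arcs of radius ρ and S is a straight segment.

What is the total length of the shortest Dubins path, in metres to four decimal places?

Let ψ = atan2(Δy, Δx) = atan2(38.63, 17.40) = 65.7519° be the start→goal bearing.
Normalize: d = |goal − start| / ρ = 42.367876/3.96 = 10.698959, α = (θ_start − ψ) mod 360° = 306.0481° = 5.341547 rad, β = (θ_goal − ψ) mod 360° = 1.0481° = 0.018293 rad.
Common terms: sin α = -0.808523, cos α = 0.588464, sin β = 0.018292, cos β = 0.999833, cos(α−β) = 0.573576, d² = 114.467714. Work in radians in the unit-radius frame; every candidate has L = ρ·(t + p + q).
LSL: p² = 2 + d² − 2cos(α−β) + 2d(sin α − sin β) = 97.628442; p = √p² = 9.880711; φ = atan2(cos β − cos α, d + sin α − sin β) = 0.041646 rad; t = (φ − α) mod 2π = 0.983284 rad, q = (β − φ) mod 2π = 6.259832 rad → L = 3.96·(0.983284 + 9.880711 + 6.259832) = 3.96·17.123827 = 67.810355 m
RSR: p² = 2 + d² − 2cos(α−β) + 2d(sin β − sin α) = 133.012679; p = √p² = 11.533112; φ = atan2(cos α − cos β, d − sin α + sin β) = -0.035676 rad; t = (α − φ) mod 2π = 5.377223 rad, q = (φ − β) mod 2π = 6.229217 rad → L = 3.96·(5.377223 + 11.533112 + 6.229217) = 3.96·23.139552 = 91.632625 m
LSR: p² = d² − 2 + 2cos(α−β) + 2d(sin α + sin β) = 96.705555; p = √p² = 9.833898; φ = atan2(−cos α − cos β, d + sin α + sin β) − atan2(−2, p) = 0.041701 rad; t = (φ − α) mod 2π = 0.983339 rad, q = (φ − β) mod 2π = 0.023408 rad → L = 3.96·(0.983339 + 9.833898 + 0.023408) = 3.96·10.840646 = 42.928958 m
RSL: p² = d² − 2 + 2cos(α−β) − 2d(sin α + sin β) = 130.524178; p = √p² = 11.424718; φ = atan2(cos α + cos β, d − sin α − sin β) − atan2(2, p) = -0.035931 rad; t = (α − φ) mod 2π = 5.377478 rad, q = (β − φ) mod 2π = 0.054224 rad → L = 3.96·(5.377478 + 11.424718 + 0.054224) = 3.96·16.856419 = 66.751420 m
RLR: c = (6 − d² + 2cos(α−β) + 2d(sin α − sin β))/8 = -15.626585, |c| > 1 → infeasible
LRL: c = (6 − d² + 2cos(α−β) − 2d(sin α − sin β))/8 = -11.203555, |c| > 1 → infeasible
Shortest: LSR with L = 42.928958 m ≈ 42.9290 m

42.9290 m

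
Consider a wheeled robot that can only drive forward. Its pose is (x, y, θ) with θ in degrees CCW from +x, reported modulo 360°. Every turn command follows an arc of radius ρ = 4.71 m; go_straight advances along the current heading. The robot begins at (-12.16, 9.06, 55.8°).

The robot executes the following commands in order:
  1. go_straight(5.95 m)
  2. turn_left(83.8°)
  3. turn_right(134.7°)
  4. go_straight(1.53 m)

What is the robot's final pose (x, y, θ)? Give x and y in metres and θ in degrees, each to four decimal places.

(-5.4838, 28.6257, 4.9000°)

set_pose: (x, y, θ) = (-12.1600, 9.0600, 55.8000°), ρ = 4.71
go_straight(5.95): x += 5.95·cos θ, y += 5.95·sin θ → (-8.8156, 13.9811, 55.8000°)
turn_left(83.8°): centre at ρ to the left, rotate +83.8° → (-9.6585, 20.2154, 139.6000°)
turn_right(134.7°): centre at ρ to the right, rotate −134.7° → (-7.0082, 28.4950, 4.9000°)
go_straight(1.53): x += 1.53·cos θ, y += 1.53·sin θ → (-5.4838, 28.6257, 4.9000°)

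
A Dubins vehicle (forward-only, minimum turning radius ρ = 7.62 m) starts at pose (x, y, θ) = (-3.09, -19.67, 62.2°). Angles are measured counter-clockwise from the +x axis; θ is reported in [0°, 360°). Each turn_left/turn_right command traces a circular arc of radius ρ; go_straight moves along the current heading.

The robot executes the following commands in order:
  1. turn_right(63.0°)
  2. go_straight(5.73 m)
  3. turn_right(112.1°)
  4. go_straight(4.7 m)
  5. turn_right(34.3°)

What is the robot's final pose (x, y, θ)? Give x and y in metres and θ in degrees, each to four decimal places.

(11.6789, -34.0386, 212.8000°)

set_pose: (x, y, θ) = (-3.0900, -19.6700, 62.2000°), ρ = 7.62
turn_right(63.0°): centre at ρ to the right, rotate −63.0° → (3.7569, -15.6046, -0.8000° ≡ 359.2000°)
go_straight(5.73): x += 5.73·cos θ, y += 5.73·sin θ → (9.4863, -15.6846, 359.2000°)
turn_right(112.1°): centre at ρ to the right, rotate −112.1° → (16.3994, -26.2690, 247.1000°)
go_straight(4.7): x += 4.7·cos θ, y += 4.7·sin θ → (14.5705, -30.5986, 247.1000°)
turn_right(34.3°): centre at ρ to the right, rotate −34.3° → (11.6789, -34.0386, 212.8000°)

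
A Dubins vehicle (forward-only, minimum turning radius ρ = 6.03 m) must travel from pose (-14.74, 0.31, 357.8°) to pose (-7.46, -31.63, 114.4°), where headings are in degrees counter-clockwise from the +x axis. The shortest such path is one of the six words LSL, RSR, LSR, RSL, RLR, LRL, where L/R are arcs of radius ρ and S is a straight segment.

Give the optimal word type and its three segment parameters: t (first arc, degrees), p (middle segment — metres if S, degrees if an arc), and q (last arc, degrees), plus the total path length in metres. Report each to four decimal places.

RSR: t = 58.7643°, p = 26.7905 m, q = 184.6357°, L = 52.4068 m

Let ψ = atan2(Δy, Δx) = atan2(-31.94, 7.28) = -77.1601° be the start→goal bearing.
Normalize: d = |goal − start| / ρ = 32.759151/6.03 = 5.432695, α = (θ_start − ψ) mod 360° = 74.9601° = 1.308300 rad, β = (θ_goal − ψ) mod 360° = 191.5601° = 3.343354 rad.
Common terms: sin α = 0.965745, cos α = 0.259492, sin β = -0.200395, cos β = -0.979715, cos(α−β) = -0.447759, d² = 29.514176. Work in radians in the unit-radius frame; every candidate has L = ρ·(t + p + q).
LSL: p² = 2 + d² − 2cos(α−β) + 2d(sin α − sin β) = 45.080266; p = √p² = 6.714184; φ = atan2(cos β − cos α, d + sin α − sin β) = -0.185630 rad; t = (φ − α) mod 2π = 4.789255 rad, q = (β − φ) mod 2π = 3.528984 rad → L = 6.03·(4.789255 + 6.714184 + 3.528984) = 6.03·15.032423 = 90.645511 m
RSR: p² = 2 + d² − 2cos(α−β) + 2d(sin β − sin α) = 19.739123; p = √p² = 4.442873; φ = atan2(cos α − cos β, d − sin α + sin β) = 0.282670 rad; t = (α − φ) mod 2π = 1.025631 rad, q = (φ − β) mod 2π = 3.222501 rad → L = 6.03·(1.025631 + 4.442873 + 3.222501) = 6.03·8.691005 = 52.406758 m
LSR: p² = d² − 2 + 2cos(α−β) + 2d(sin α + sin β) = 34.934484; p = √p² = 5.910540; φ = atan2(−cos α − cos β, d + sin α + sin β) − atan2(−2, p) = 0.441967 rad; t = (φ − α) mod 2π = 5.416852 rad, q = (φ − β) mod 2π = 3.381798 rad → L = 6.03·(5.416852 + 5.910540 + 3.381798) = 6.03·14.709191 = 88.696422 m
RSL: p² = d² − 2 + 2cos(α−β) − 2d(sin α + sin β) = 18.302832; p = √p² = 4.278181; φ = atan2(cos α + cos β, d − sin α − sin β) − atan2(2, p) = -0.590405 rad; t = (α − φ) mod 2π = 1.898705 rad, q = (β − φ) mod 2π = 3.933759 rad → L = 6.03·(1.898705 + 4.278181 + 3.933759) = 6.03·10.110645 = 60.967192 m
RLR: c = (6 − d² + 2cos(α−β) + 2d(sin α − sin β))/8 = -1.467390, |c| > 1 → infeasible
LRL: c = (6 − d² + 2cos(α−β) − 2d(sin α − sin β))/8 = -4.635033, |c| > 1 → infeasible
Shortest: RSR with L = 52.406758 m ≈ 52.4068 m
Convert RSR to answer units (arcs ×180/π): t = 1.025631·180/π = 58.7643°, p = ρ·p = 6.03·4.442873 = 26.7905 m, q = 3.222501·180/π = 184.6357°, L = 52.4068 m.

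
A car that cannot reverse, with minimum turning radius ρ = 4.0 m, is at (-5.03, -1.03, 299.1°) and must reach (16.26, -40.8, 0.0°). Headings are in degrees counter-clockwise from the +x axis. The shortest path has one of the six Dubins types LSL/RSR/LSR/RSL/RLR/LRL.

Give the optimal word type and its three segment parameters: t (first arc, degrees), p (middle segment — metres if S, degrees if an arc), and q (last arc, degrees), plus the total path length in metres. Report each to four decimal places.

RSL: t = 3.8661°, p = 41.1632 m, q = 64.7661°, L = 45.9546 m

Let ψ = atan2(Δy, Δx) = atan2(-39.77, 21.29) = -61.8386° be the start→goal bearing.
Normalize: d = |goal − start| / ρ = 45.110054/4.0 = 11.277514, α = (θ_start − ψ) mod 360° = 0.9386° = 0.016382 rad, β = (θ_goal − ψ) mod 360° = 61.8386° = 1.079287 rad.
Common terms: sin α = 0.016381, cos α = 0.999866, sin β = 0.881622, cos β = 0.471957, cos(α−β) = 0.486335, d² = 127.182312. Work in radians in the unit-radius frame; every candidate has L = ρ·(t + p + q).
LSL: p² = 2 + d² − 2cos(α−β) + 2d(sin α − sin β) = 108.694115; p = √p² = 10.425647; φ = atan2(cos β − cos α, d + sin α − sin β) = -0.050657 rad; t = (φ − α) mod 2π = 6.216146 rad, q = (β − φ) mod 2π = 1.129945 rad → L = 4.0·(6.216146 + 10.425647 + 1.129945) = 4.0·17.771738 = 71.086951 m
RSR: p² = 2 + d² − 2cos(α−β) + 2d(sin β − sin α) = 147.725168; p = √p² = 12.154224; φ = atan2(cos α − cos β, d − sin α + sin β) = 0.043448 rad; t = (α − φ) mod 2π = 6.256119 rad, q = (φ − β) mod 2π = 5.247346 rad → L = 4.0·(6.256119 + 12.154224 + 5.247346) = 4.0·23.657689 = 94.630758 m
LSR: p² = d² − 2 + 2cos(α−β) + 2d(sin α + sin β) = 146.409457; p = √p² = 12.099978; φ = atan2(−cos α − cos β, d + sin α + sin β) − atan2(−2, p) = 0.043508 rad; t = (φ − α) mod 2π = 0.027127 rad, q = (φ − β) mod 2π = 5.247406 rad → L = 4.0·(0.027127 + 12.099978 + 5.247406) = 4.0·17.374511 = 69.498043 m
RSL: p² = d² − 2 + 2cos(α−β) − 2d(sin α + sin β) = 105.900510; p = √p² = 10.290797; φ = atan2(cos α + cos β, d − sin α − sin β) − atan2(2, p) = -0.051094 rad; t = (α − φ) mod 2π = 0.067476 rad, q = (β − φ) mod 2π = 1.130381 rad → L = 4.0·(0.067476 + 10.290797 + 1.130381) = 4.0·11.488654 = 45.954616 m
RLR: c = (6 − d² + 2cos(α−β) + 2d(sin α − sin β))/8 = -17.465646, |c| > 1 → infeasible
LRL: c = (6 − d² + 2cos(α−β) − 2d(sin α − sin β))/8 = -12.586764, |c| > 1 → infeasible
Shortest: RSL with L = 45.954616 m ≈ 45.9546 m
Convert RSL to answer units (arcs ×180/π): t = 0.067476·180/π = 3.8661°, p = ρ·p = 4.0·10.290797 = 41.1632 m, q = 1.130381·180/π = 64.7661°, L = 45.9546 m.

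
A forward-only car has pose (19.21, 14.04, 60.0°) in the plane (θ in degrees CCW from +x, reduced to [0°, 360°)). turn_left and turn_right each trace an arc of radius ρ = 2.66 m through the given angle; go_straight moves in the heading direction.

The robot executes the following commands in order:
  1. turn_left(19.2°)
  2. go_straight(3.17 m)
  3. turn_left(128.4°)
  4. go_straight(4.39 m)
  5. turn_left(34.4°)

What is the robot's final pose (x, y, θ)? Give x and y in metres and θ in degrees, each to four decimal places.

(11.2613, 17.6988, 242.0000°)

set_pose: (x, y, θ) = (19.2100, 14.0400, 60.0000°), ρ = 2.66
turn_left(19.2°): centre at ρ to the left, rotate +19.2° → (19.5193, 14.8716, 79.2000°)
go_straight(3.17): x += 3.17·cos θ, y += 3.17·sin θ → (20.1133, 17.9854, 79.2000°)
turn_left(128.4°): centre at ρ to the left, rotate +128.4° → (16.2680, 20.8412, 207.6000°)
go_straight(4.39): x += 4.39·cos θ, y += 4.39·sin θ → (12.3776, 18.8073, 207.6000°)
turn_left(34.4°): centre at ρ to the left, rotate +34.4° → (11.2613, 17.6988, 242.0000°)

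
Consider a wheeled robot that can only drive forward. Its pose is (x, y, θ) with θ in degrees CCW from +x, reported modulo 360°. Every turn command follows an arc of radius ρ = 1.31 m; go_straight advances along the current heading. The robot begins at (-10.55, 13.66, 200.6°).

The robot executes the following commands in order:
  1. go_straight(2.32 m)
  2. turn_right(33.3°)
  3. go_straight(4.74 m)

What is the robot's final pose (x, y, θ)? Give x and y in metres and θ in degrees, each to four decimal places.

(-18.0946, 13.8341, 167.3000°)

set_pose: (x, y, θ) = (-10.5500, 13.6600, 200.6000°), ρ = 1.31
go_straight(2.32): x += 2.32·cos θ, y += 2.32·sin θ → (-12.7217, 12.8437, 200.6000°)
turn_right(33.3°): centre at ρ to the right, rotate −33.3° → (-13.4706, 12.7920, 167.3000°)
go_straight(4.74): x += 4.74·cos θ, y += 4.74·sin θ → (-18.0946, 13.8341, 167.3000°)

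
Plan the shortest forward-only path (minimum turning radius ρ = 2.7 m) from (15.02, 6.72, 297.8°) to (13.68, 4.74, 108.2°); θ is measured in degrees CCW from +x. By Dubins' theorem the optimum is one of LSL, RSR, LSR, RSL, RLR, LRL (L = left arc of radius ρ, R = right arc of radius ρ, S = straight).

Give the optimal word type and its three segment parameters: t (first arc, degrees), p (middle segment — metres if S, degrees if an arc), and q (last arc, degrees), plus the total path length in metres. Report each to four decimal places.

Let ψ = atan2(Δy, Δx) = atan2(-1.98, -1.34) = -124.0889° be the start→goal bearing.
Normalize: d = |goal − start| / ρ = 2.390816/2.7 = 0.885487, α = (θ_start − ψ) mod 360° = 61.8889° = 1.080165 rad, β = (θ_goal − ψ) mod 360° = 232.2889° = 4.054206 rad.
Common terms: sin α = 0.882035, cos α = 0.471183, sin β = -0.791105, cos β = -0.611681, cos(α−β) = -0.985996, d² = 0.784088. Work in radians in the unit-radius frame; every candidate has L = ρ·(t + p + q).
LSL: p² = 2 + d² − 2cos(α−β) + 2d(sin α − sin β) = 7.719169; p = √p² = 2.778339; φ = atan2(cos β − cos α, d + sin α − sin β) = -0.400363 rad; t = (φ − α) mod 2π = 4.802658 rad, q = (β − φ) mod 2π = 4.454568 rad → L = 2.7·(4.802658 + 2.778339 + 4.454568) = 2.7·12.035566 = 32.496027 m
RSR: p² = 2 + d² − 2cos(α−β) + 2d(sin β − sin α) = 1.792991; p = √p² = 1.339026; φ = atan2(cos α − cos β, d − sin α + sin β) = 2.199662 rad; t = (α − φ) mod 2π = 5.163688 rad, q = (φ − β) mod 2π = 4.428642 rad → L = 2.7·(5.163688 + 1.339026 + 4.428642) = 2.7·10.931356 = 29.514661 m
LSR: p² = d² − 2 + 2cos(α−β) + 2d(sin α + sin β) = -3.026868 < 0 → infeasible
RSL: p² = d² − 2 + 2cos(α−β) − 2d(sin α + sin β) = -3.348940 < 0 → infeasible
RLR: c = (6 − d² + 2cos(α−β) + 2d(sin α − sin β))/8 = 0.775876; p = 2π − arccos c = 5.600492 rad; φ = atan2(cos α − cos β, d − sin α + sin β) = 2.199662 rad; t = (α − φ + p/2) mod 2π = 1.680748 rad, q = (α − β − t + p) mod 2π = 0.945702 rad → L = 2.7·(1.680748 + 5.600492 + 0.945702) = 2.7·8.226942 = 22.212744 m
LRL: c = (6 − d² + 2cos(α−β) − 2d(sin α − sin β))/8 = 0.035104; p = 2π − arccos c = 4.747500 rad; φ = atan2(cos β − cos α, d + sin α − sin β) = -0.400363 rad; t = (φ − α + p/2) mod 2π = 0.893223 rad, q = (β − α − t + p) mod 2π = 0.545133 rad → L = 2.7·(0.893223 + 4.747500 + 0.545133) = 2.7·6.185856 = 16.701811 m
Shortest: LRL with L = 16.701811 m ≈ 16.7018 m
Convert LRL to answer units (arcs ×180/π): t = 0.893223·180/π = 51.1779°, p = 4.747500·180/π = 272.0117°, q = 0.545133·180/π = 31.2338°, L = 16.7018 m.

LRL: t = 51.1779°, p = 272.0117°, q = 31.2338°, L = 16.7018 m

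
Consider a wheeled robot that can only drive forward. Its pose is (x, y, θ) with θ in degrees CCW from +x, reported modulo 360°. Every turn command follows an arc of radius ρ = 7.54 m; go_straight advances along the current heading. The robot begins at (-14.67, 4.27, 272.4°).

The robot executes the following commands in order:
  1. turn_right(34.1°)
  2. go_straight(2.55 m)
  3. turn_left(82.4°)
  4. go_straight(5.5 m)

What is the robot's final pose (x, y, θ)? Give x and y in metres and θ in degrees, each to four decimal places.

set_pose: (x, y, θ) = (-14.6700, 4.2700, 272.4000°), ρ = 7.54
turn_right(34.1°): centre at ρ to the right, rotate −34.1° → (-15.7883, -0.0078, 238.3000°)
go_straight(2.55): x += 2.55·cos θ, y += 2.55·sin θ → (-17.1282, -2.1774, 238.3000°)
turn_left(82.4°): centre at ρ to the left, rotate +82.4° → (-15.4888, -11.9742, 320.7000°)
go_straight(5.5): x += 5.5·cos θ, y += 5.5·sin θ → (-11.2327, -15.4578, 320.7000°)

(-11.2327, -15.4578, 320.7000°)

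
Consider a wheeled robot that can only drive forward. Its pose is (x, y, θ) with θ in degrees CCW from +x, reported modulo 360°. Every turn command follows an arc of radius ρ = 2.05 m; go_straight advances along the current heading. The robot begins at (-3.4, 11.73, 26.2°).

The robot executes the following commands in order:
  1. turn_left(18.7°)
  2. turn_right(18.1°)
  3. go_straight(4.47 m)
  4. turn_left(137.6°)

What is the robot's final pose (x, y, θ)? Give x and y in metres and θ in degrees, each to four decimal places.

set_pose: (x, y, θ) = (-3.4000, 11.7300, 26.2000°), ρ = 2.05
turn_left(18.7°): centre at ρ to the left, rotate +18.7° → (-2.8581, 12.1173, 44.9000°)
turn_right(18.1°): centre at ρ to the right, rotate −18.1° → (-2.3353, 12.4950, 26.8000°)
go_straight(4.47): x += 4.47·cos θ, y += 4.47·sin θ → (1.6545, 14.5104, 26.8000°)
turn_left(137.6°): centre at ρ to the left, rotate +137.6° → (1.2815, 18.3147, 164.4000°)

(1.2815, 18.3147, 164.4000°)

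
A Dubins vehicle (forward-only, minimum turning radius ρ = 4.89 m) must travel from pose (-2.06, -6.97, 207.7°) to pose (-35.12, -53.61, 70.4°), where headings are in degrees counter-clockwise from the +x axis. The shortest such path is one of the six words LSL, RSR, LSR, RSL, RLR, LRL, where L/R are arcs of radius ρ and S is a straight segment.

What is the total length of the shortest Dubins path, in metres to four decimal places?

70.9059 m

Let ψ = atan2(Δy, Δx) = atan2(-46.64, -33.06) = -125.3303° be the start→goal bearing.
Normalize: d = |goal − start| / ρ = 57.168638/4.89 = 11.690928, α = (θ_start − ψ) mod 360° = 333.0303° = 5.812475 rad, β = (θ_goal − ψ) mod 360° = 195.7303° = 3.416138 rad.
Common terms: sin α = -0.453519, cos α = 0.891246, sin β = -0.271109, cos β = -0.962549, cos(α−β) = -0.734915, d² = 136.677799. Work in radians in the unit-radius frame; every candidate has L = ρ·(t + p + q).
LSL: p² = 2 + d² − 2cos(α−β) + 2d(sin α − sin β) = 135.882548; p = √p² = 11.656867; φ = atan2(cos β − cos α, d + sin α − sin β) = -0.159708 rad; t = (φ − α) mod 2π = 0.311002 rad, q = (β − φ) mod 2π = 3.575846 rad → L = 4.89·(0.311002 + 11.656867 + 3.575846) = 4.89·15.543715 = 76.008767 m
RSR: p² = 2 + d² − 2cos(α−β) + 2d(sin β − sin α) = 144.412709; p = √p² = 12.017184; φ = atan2(cos α − cos β, d − sin α + sin β) = 0.154880 rad; t = (α − φ) mod 2π = 5.657595 rad, q = (φ − β) mod 2π = 3.021928 rad → L = 4.89·(5.657595 + 12.017184 + 3.021928) = 4.89·20.696706 = 101.206894 m
LSR: p² = d² − 2 + 2cos(α−β) + 2d(sin α + sin β) = 116.264805; p = √p² = 10.782616; φ = atan2(−cos α − cos β, d + sin α + sin β) − atan2(−2, p) = 0.189901 rad; t = (φ − α) mod 2π = 0.660611 rad, q = (φ − β) mod 2π = 3.056948 rad → L = 4.89·(0.660611 + 10.782616 + 3.056948) = 4.89·14.500176 = 70.905860 m
RSL: p² = d² − 2 + 2cos(α−β) − 2d(sin α + sin β) = 150.151135; p = √p² = 12.253617; φ = atan2(cos α + cos β, d − sin α − sin β) − atan2(2, p) = -0.167533 rad; t = (α − φ) mod 2π = 5.980009 rad, q = (β − φ) mod 2π = 3.583672 rad → L = 4.89·(5.980009 + 12.253617 + 3.583672) = 4.89·21.817297 = 106.686584 m
RLR: c = (6 − d² + 2cos(α−β) + 2d(sin α − sin β))/8 = -17.051589, |c| > 1 → infeasible
LRL: c = (6 − d² + 2cos(α−β) − 2d(sin α − sin β))/8 = -15.985318, |c| > 1 → infeasible
Shortest: LSR with L = 70.905860 m ≈ 70.9059 m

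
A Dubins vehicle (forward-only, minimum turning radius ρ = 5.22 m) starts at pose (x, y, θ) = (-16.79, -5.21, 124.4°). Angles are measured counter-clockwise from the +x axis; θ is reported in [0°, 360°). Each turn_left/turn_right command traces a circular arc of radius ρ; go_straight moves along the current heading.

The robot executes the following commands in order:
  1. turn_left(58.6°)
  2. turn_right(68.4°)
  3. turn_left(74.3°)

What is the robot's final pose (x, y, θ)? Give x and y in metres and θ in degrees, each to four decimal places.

set_pose: (x, y, θ) = (-16.7900, -5.2100, 124.4000°), ρ = 5.22
turn_left(58.6°): centre at ρ to the left, rotate +58.6° → (-21.3703, -2.9463, 183.0000°)
turn_right(68.4°): centre at ρ to the right, rotate −68.4° → (-26.3897, 0.0936, 114.6000°)
turn_left(74.3°): centre at ρ to the left, rotate +74.3° → (-31.9435, 3.0777, 188.9000°)

(-31.9435, 3.0777, 188.9000°)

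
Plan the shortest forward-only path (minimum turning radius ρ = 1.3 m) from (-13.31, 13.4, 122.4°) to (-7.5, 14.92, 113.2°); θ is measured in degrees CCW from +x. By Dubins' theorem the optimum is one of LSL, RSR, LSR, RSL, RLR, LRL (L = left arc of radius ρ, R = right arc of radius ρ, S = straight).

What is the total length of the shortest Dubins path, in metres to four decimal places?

Let ψ = atan2(Δy, Δx) = atan2(1.52, 5.81) = 14.6610° be the start→goal bearing.
Normalize: d = |goal − start| / ρ = 6.005539/1.3 = 4.619645, α = (θ_start − ψ) mod 360° = 107.7390° = 1.880400 rad, β = (θ_goal − ψ) mod 360° = 98.5390° = 1.719830 rad.
Common terms: sin α = 0.952454, cos α = -0.304681, sin β = 0.988915, cos β = -0.148482, cos(α−β) = 0.987136, d² = 21.341124. Work in radians in the unit-radius frame; every candidate has L = ρ·(t + p + q).
LSL: p² = 2 + d² − 2cos(α−β) + 2d(sin α − sin β) = 21.029981; p = √p² = 4.585846; φ = atan2(cos β − cos α, d + sin α − sin β) = 0.034068 rad; t = (φ − α) mod 2π = 4.436853 rad, q = (β − φ) mod 2π = 1.685762 rad → L = 1.3·(4.436853 + 4.585846 + 1.685762) = 1.3·10.708461 = 13.920999 m
RSR: p² = 2 + d² − 2cos(α−β) + 2d(sin β − sin α) = 21.703723; p = √p² = 4.658725; φ = atan2(cos α − cos β, d − sin α + sin β) = -0.033535 rad; t = (α − φ) mod 2π = 1.913935 rad, q = (φ − β) mod 2π = 4.529821 rad → L = 1.3·(1.913935 + 4.658725 + 4.529821) = 1.3·11.102481 = 14.433225 m
LSR: p² = d² − 2 + 2cos(α−β) + 2d(sin α + sin β) = 39.252274; p = √p² = 6.265164; φ = atan2(−cos α − cos β, d + sin α + sin β) − atan2(−2, p) = 0.377960 rad; t = (φ − α) mod 2π = 4.780745 rad, q = (φ − β) mod 2π = 4.941315 rad → L = 1.3·(4.780745 + 6.265164 + 4.941315) = 1.3·15.987224 = 20.783391 m
RSL: p² = d² − 2 + 2cos(α−β) − 2d(sin α + sin β) = 3.378520; p = √p² = 1.838075; φ = atan2(cos α + cos β, d − sin α − sin β) − atan2(2, p) = -0.995175 rad; t = (α − φ) mod 2π = 2.875575 rad, q = (β − φ) mod 2π = 2.715004 rad → L = 1.3·(2.875575 + 1.838075 + 2.715004) = 1.3·7.428654 = 9.657250 m
RLR: c = (6 − d² + 2cos(α−β) + 2d(sin α − sin β))/8 = -1.712965, |c| > 1 → infeasible
LRL: c = (6 − d² + 2cos(α−β) − 2d(sin α − sin β))/8 = -1.628748, |c| > 1 → infeasible
Shortest: RSL with L = 9.657250 m ≈ 9.6573 m

9.6573 m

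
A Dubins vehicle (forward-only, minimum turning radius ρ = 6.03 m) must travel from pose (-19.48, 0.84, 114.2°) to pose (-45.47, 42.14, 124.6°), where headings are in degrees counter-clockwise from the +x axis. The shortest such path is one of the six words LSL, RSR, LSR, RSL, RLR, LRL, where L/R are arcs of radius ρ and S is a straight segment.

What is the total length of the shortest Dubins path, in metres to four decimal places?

Let ψ = atan2(Δy, Δx) = atan2(41.30, -25.99) = 122.1821° be the start→goal bearing.
Normalize: d = |goal − start| / ρ = 48.797235/6.03 = 8.092410, α = (θ_start − ψ) mod 360° = 352.0179° = 6.143871 rad, β = (θ_goal − ψ) mod 360° = 2.4179° = 0.042200 rad.
Common terms: sin α = -0.138864, cos α = 0.990311, sin β = 0.042187, cos β = 0.999110, cos(α−β) = 0.983571, d² = 65.487106. Work in radians in the unit-radius frame; every candidate has L = ρ·(t + p + q).
LSL: p² = 2 + d² − 2cos(α−β) + 2d(sin α − sin β) = 62.589676; p = √p² = 7.911364; φ = atan2(cos β − cos α, d + sin α − sin β) = 0.001112 rad; t = (φ − α) mod 2π = 0.140426 rad, q = (β − φ) mod 2π = 0.041088 rad → L = 6.03·(0.140426 + 7.911364 + 0.041088) = 6.03·8.092878 = 48.800054 m
RSR: p² = 2 + d² − 2cos(α−β) + 2d(sin β − sin α) = 68.450249; p = √p² = 8.273467; φ = atan2(cos α − cos β, d − sin α + sin β) = -0.001063 rad; t = (α − φ) mod 2π = 6.144935 rad, q = (φ − β) mod 2π = 6.239922 rad → L = 6.03·(6.144935 + 8.273467 + 6.239922) = 6.03·20.658323 = 124.569687 m
LSR: p² = d² − 2 + 2cos(α−β) + 2d(sin α + sin β) = 63.889556; p = √p² = 7.993094; φ = atan2(−cos α − cos β, d + sin α + sin β) − atan2(−2, p) = 0.001323 rad; t = (φ − α) mod 2π = 0.140638 rad, q = (φ − β) mod 2π = 6.242309 rad → L = 6.03·(0.140638 + 7.993094 + 6.242309) = 6.03·14.376040 = 86.687523 m
RSL: p² = d² − 2 + 2cos(α−β) − 2d(sin α + sin β) = 67.018941; p = √p² = 8.186510; φ = atan2(cos α + cos β, d − sin α − sin β) − atan2(2, p) = -0.001292 rad; t = (α − φ) mod 2π = 6.145163 rad, q = (β − φ) mod 2π = 0.043492 rad → L = 6.03·(6.145163 + 8.186510 + 0.043492) = 6.03·14.375165 = 86.682244 m
RLR: c = (6 − d² + 2cos(α−β) + 2d(sin α − sin β))/8 = -7.556281, |c| > 1 → infeasible
LRL: c = (6 − d² + 2cos(α−β) − 2d(sin α − sin β))/8 = -6.823710, |c| > 1 → infeasible
Shortest: LSL with L = 48.800054 m ≈ 48.8001 m

48.8001 m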